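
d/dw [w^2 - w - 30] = 2*w - 1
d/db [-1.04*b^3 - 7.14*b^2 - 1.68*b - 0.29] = -3.12*b^2 - 14.28*b - 1.68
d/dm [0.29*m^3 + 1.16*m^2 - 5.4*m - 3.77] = 0.87*m^2 + 2.32*m - 5.4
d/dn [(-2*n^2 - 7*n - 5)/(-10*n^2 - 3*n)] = (-64*n^2 - 100*n - 15)/(n^2*(100*n^2 + 60*n + 9))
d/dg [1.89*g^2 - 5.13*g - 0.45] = 3.78*g - 5.13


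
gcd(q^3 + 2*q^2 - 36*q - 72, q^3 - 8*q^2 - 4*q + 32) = q + 2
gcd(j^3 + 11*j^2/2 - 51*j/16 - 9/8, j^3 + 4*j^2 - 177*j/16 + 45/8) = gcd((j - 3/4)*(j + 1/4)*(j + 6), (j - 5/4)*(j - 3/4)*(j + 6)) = j^2 + 21*j/4 - 9/2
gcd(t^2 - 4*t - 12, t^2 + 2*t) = t + 2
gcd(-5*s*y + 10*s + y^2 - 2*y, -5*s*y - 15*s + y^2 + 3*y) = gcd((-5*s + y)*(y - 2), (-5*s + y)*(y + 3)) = -5*s + y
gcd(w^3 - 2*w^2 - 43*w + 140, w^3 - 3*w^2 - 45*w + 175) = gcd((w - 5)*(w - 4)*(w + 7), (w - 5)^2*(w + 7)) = w^2 + 2*w - 35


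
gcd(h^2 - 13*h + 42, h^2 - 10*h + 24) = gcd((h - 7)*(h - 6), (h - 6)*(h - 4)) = h - 6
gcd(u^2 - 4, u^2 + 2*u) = u + 2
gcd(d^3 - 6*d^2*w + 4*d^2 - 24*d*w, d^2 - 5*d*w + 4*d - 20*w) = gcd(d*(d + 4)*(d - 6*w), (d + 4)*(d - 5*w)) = d + 4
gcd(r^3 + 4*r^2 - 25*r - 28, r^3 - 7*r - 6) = r + 1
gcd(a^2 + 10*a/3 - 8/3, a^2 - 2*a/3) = a - 2/3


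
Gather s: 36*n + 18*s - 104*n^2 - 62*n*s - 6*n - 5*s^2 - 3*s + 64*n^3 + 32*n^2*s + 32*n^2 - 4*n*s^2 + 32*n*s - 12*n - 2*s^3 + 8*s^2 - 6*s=64*n^3 - 72*n^2 + 18*n - 2*s^3 + s^2*(3 - 4*n) + s*(32*n^2 - 30*n + 9)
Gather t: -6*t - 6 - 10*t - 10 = -16*t - 16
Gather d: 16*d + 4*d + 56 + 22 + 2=20*d + 80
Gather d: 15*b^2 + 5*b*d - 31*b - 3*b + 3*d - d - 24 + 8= 15*b^2 - 34*b + d*(5*b + 2) - 16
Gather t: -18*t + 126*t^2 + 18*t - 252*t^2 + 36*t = -126*t^2 + 36*t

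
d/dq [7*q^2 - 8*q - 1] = 14*q - 8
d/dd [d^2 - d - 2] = 2*d - 1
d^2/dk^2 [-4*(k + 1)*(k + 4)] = -8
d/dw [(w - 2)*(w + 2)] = 2*w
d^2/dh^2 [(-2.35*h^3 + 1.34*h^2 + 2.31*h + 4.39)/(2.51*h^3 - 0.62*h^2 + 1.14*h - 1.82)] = (9.57012800000001*h^6 + 127.665126*h^5 + 158.49144*h^4 - 33.962212*h^3 + 232.30722*h^2 + 39.364812*h + 19.965944)/(15.813251*h^9 - 11.718186*h^8 + 24.440874*h^7 - 45.281282*h^6 + 28.09434*h^5 - 35.762568*h^4 + 34.142172*h^3 - 13.25688*h^2 + 11.328408*h - 6.028568)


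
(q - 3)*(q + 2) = q^2 - q - 6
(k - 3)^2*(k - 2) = k^3 - 8*k^2 + 21*k - 18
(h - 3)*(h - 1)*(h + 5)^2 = h^4 + 6*h^3 - 12*h^2 - 70*h + 75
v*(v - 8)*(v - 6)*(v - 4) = v^4 - 18*v^3 + 104*v^2 - 192*v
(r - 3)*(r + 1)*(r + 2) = r^3 - 7*r - 6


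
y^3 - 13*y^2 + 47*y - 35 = (y - 7)*(y - 5)*(y - 1)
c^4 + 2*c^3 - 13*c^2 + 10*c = c*(c - 2)*(c - 1)*(c + 5)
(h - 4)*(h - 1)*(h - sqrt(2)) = h^3 - 5*h^2 - sqrt(2)*h^2 + 4*h + 5*sqrt(2)*h - 4*sqrt(2)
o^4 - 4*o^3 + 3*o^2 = o^2*(o - 3)*(o - 1)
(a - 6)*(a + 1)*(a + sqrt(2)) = a^3 - 5*a^2 + sqrt(2)*a^2 - 5*sqrt(2)*a - 6*a - 6*sqrt(2)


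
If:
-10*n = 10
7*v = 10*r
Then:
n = -1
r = 7*v/10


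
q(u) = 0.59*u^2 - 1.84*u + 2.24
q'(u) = 1.18*u - 1.84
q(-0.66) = 3.71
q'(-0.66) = -2.62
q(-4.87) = 25.19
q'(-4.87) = -7.59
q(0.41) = 1.58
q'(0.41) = -1.36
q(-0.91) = 4.40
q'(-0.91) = -2.91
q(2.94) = 1.93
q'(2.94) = 1.63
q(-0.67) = 3.74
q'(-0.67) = -2.63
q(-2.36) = 9.87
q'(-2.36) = -4.62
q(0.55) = 1.41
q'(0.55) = -1.19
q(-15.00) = 162.59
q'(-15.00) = -19.54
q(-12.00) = 109.28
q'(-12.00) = -16.00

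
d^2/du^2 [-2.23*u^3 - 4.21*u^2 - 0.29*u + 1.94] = -13.38*u - 8.42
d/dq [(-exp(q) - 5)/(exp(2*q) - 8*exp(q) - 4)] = (2*(exp(q) - 4)*(exp(q) + 5) - exp(2*q) + 8*exp(q) + 4)*exp(q)/(-exp(2*q) + 8*exp(q) + 4)^2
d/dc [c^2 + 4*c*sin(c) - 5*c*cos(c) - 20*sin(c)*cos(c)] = 5*c*sin(c) + 4*c*cos(c) + 2*c + 4*sin(c) - 5*cos(c) - 20*cos(2*c)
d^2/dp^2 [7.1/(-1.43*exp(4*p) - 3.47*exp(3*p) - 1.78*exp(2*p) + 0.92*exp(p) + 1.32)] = (-7.1*(5.72*exp(3*p) + 10.41*exp(2*p) + 3.56*exp(p) - 0.92)*(11.44*exp(3*p) + 20.82*exp(2*p) + 7.12*exp(p) - 1.84)*exp(p) + (162.448*exp(3*p) + 221.733*exp(2*p) + 50.552*exp(p) - 6.532)*(1.43*exp(4*p) + 3.47*exp(3*p) + 1.78*exp(2*p) - 0.92*exp(p) - 1.32))*exp(p)/(1.43*exp(4*p) + 3.47*exp(3*p) + 1.78*exp(2*p) - 0.92*exp(p) - 1.32)^3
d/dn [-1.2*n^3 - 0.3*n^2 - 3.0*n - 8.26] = -3.6*n^2 - 0.6*n - 3.0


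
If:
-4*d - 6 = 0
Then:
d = -3/2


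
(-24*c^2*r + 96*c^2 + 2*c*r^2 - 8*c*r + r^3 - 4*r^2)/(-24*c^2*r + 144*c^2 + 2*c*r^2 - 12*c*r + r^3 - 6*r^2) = (r - 4)/(r - 6)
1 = 1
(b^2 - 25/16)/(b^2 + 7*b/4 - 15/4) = (b + 5/4)/(b + 3)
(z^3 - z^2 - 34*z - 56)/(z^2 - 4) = (z^2 - 3*z - 28)/(z - 2)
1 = 1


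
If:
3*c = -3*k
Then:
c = -k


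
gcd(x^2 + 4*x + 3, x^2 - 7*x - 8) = x + 1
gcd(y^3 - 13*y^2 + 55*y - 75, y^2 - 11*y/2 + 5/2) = y - 5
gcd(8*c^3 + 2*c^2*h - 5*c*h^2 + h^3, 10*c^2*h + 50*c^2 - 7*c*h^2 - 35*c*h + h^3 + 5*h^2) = 2*c - h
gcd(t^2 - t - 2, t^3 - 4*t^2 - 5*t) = t + 1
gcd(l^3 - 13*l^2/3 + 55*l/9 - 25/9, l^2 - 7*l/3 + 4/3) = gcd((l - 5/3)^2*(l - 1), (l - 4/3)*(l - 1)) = l - 1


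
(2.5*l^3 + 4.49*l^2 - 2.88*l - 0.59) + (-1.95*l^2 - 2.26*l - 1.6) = 2.5*l^3 + 2.54*l^2 - 5.14*l - 2.19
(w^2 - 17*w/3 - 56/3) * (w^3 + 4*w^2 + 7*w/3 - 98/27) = w^5 - 5*w^4/3 - 39*w^3 - 2471*w^2/27 - 1862*w/81 + 5488/81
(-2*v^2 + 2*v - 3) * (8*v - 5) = -16*v^3 + 26*v^2 - 34*v + 15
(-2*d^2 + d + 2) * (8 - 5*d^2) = 10*d^4 - 5*d^3 - 26*d^2 + 8*d + 16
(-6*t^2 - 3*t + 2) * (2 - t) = 6*t^3 - 9*t^2 - 8*t + 4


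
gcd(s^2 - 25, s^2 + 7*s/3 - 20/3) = 1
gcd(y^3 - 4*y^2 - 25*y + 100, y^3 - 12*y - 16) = y - 4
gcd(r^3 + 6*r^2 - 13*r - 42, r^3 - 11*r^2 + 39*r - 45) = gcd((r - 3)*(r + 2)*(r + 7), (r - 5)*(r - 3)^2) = r - 3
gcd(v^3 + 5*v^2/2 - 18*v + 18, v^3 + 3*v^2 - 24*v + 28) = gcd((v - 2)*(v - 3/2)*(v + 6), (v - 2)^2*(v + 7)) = v - 2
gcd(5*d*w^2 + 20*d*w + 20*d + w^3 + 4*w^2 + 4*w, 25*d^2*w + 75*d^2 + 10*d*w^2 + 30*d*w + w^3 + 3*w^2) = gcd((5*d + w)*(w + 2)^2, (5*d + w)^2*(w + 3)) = 5*d + w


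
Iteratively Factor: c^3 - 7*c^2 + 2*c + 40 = (c - 4)*(c^2 - 3*c - 10) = (c - 5)*(c - 4)*(c + 2)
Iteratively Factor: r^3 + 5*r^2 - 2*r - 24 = (r + 3)*(r^2 + 2*r - 8) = (r + 3)*(r + 4)*(r - 2)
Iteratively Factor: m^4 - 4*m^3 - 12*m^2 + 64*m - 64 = (m - 2)*(m^3 - 2*m^2 - 16*m + 32) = (m - 2)*(m + 4)*(m^2 - 6*m + 8) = (m - 2)^2*(m + 4)*(m - 4)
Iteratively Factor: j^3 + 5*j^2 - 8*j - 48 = (j + 4)*(j^2 + j - 12) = (j - 3)*(j + 4)*(j + 4)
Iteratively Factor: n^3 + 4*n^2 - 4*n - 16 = (n + 2)*(n^2 + 2*n - 8) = (n - 2)*(n + 2)*(n + 4)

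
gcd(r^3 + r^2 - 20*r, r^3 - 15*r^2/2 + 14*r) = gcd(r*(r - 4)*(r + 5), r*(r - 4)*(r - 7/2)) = r^2 - 4*r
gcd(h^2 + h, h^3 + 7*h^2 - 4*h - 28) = 1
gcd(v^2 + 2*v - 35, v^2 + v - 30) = v - 5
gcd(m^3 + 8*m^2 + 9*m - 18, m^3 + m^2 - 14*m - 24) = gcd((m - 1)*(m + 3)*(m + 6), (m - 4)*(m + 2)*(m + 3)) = m + 3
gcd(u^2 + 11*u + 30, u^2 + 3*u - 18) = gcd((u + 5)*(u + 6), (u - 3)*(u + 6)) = u + 6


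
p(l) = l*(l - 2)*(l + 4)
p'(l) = l*(l - 2) + l*(l + 4) + (l - 2)*(l + 4)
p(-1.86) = 15.36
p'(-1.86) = -5.06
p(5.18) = 151.22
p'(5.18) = 93.22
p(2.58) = 9.85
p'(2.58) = 22.29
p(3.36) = 33.63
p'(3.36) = 39.31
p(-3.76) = 5.20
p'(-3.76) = 19.37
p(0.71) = -4.31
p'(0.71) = -3.65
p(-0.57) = 5.02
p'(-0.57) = -9.31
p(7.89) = 552.55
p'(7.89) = 210.32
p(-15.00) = -2805.00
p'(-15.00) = 607.00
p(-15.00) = -2805.00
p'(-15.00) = 607.00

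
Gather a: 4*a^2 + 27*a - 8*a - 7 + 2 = 4*a^2 + 19*a - 5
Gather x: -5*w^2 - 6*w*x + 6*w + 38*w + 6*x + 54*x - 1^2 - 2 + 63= -5*w^2 + 44*w + x*(60 - 6*w) + 60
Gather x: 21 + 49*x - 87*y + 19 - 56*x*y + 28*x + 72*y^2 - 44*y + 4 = x*(77 - 56*y) + 72*y^2 - 131*y + 44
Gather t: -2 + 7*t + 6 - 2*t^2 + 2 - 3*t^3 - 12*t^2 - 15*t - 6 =-3*t^3 - 14*t^2 - 8*t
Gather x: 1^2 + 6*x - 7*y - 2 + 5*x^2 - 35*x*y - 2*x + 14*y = 5*x^2 + x*(4 - 35*y) + 7*y - 1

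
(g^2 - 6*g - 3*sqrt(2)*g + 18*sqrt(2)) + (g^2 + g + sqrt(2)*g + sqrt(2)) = 2*g^2 - 5*g - 2*sqrt(2)*g + 19*sqrt(2)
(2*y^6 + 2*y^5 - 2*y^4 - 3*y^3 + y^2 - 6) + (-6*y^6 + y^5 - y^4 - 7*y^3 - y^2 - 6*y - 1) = -4*y^6 + 3*y^5 - 3*y^4 - 10*y^3 - 6*y - 7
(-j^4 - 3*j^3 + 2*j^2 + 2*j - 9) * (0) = 0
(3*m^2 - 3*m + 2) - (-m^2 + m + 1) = 4*m^2 - 4*m + 1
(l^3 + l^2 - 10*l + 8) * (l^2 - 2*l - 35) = l^5 - l^4 - 47*l^3 - 7*l^2 + 334*l - 280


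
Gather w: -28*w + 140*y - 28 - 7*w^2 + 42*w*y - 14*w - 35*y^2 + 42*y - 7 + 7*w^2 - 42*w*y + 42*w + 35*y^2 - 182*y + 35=0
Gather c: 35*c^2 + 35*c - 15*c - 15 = 35*c^2 + 20*c - 15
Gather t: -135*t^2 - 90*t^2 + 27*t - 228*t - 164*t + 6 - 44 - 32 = -225*t^2 - 365*t - 70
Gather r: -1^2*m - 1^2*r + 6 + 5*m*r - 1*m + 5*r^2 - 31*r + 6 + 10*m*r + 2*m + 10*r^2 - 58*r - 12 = 15*r^2 + r*(15*m - 90)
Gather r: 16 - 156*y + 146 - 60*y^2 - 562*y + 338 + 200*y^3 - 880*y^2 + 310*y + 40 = 200*y^3 - 940*y^2 - 408*y + 540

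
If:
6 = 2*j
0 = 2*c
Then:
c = 0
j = 3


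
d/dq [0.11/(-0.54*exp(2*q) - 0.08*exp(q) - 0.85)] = (0.1188*exp(q) + 0.0088)*exp(q)/(0.54*exp(2*q) + 0.08*exp(q) + 0.85)^2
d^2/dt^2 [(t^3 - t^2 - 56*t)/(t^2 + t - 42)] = -24/(t^3 - 18*t^2 + 108*t - 216)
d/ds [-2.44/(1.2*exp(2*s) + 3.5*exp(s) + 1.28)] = (5.856*exp(s) + 8.54)*exp(s)/(1.2*exp(2*s) + 3.5*exp(s) + 1.28)^2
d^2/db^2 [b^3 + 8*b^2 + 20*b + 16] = 6*b + 16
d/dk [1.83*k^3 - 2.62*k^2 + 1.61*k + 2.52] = 5.49*k^2 - 5.24*k + 1.61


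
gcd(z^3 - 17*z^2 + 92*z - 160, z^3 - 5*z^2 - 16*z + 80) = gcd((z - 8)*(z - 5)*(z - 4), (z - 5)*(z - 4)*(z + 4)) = z^2 - 9*z + 20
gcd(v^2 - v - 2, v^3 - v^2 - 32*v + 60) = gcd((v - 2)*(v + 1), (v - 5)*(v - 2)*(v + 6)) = v - 2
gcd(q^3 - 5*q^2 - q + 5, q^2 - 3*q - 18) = 1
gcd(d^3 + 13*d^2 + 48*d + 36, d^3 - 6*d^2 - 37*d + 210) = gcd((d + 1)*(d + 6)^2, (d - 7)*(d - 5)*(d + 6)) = d + 6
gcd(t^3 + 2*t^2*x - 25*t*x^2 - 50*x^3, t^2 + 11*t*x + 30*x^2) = t + 5*x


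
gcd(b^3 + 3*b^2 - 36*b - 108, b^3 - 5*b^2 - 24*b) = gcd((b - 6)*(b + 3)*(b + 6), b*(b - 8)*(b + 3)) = b + 3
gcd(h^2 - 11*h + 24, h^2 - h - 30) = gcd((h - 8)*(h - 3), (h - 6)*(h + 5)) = 1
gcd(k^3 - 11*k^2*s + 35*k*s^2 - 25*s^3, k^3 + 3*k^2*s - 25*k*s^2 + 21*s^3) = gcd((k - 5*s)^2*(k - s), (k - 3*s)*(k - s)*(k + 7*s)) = -k + s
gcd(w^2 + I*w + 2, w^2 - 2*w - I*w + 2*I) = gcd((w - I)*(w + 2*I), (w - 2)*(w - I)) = w - I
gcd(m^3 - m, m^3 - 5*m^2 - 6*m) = m^2 + m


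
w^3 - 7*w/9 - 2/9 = (w - 1)*(w + 1/3)*(w + 2/3)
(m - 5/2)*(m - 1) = m^2 - 7*m/2 + 5/2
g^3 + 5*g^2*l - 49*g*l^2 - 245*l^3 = (g - 7*l)*(g + 5*l)*(g + 7*l)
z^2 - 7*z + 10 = (z - 5)*(z - 2)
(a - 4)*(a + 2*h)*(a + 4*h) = a^3 + 6*a^2*h - 4*a^2 + 8*a*h^2 - 24*a*h - 32*h^2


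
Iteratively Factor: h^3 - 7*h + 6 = (h - 1)*(h^2 + h - 6) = (h - 2)*(h - 1)*(h + 3)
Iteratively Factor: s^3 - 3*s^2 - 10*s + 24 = (s + 3)*(s^2 - 6*s + 8) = (s - 4)*(s + 3)*(s - 2)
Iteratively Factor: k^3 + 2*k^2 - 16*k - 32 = (k + 4)*(k^2 - 2*k - 8) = (k - 4)*(k + 4)*(k + 2)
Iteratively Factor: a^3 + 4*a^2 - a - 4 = (a + 1)*(a^2 + 3*a - 4) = (a - 1)*(a + 1)*(a + 4)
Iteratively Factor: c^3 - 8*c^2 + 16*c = (c - 4)*(c^2 - 4*c) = c*(c - 4)*(c - 4)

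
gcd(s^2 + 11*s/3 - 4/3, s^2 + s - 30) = 1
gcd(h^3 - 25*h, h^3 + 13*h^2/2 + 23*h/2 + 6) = 1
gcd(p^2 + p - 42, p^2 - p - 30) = p - 6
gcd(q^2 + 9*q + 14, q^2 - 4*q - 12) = q + 2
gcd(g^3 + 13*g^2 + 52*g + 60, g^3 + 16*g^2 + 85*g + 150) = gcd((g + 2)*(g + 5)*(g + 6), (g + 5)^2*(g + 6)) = g^2 + 11*g + 30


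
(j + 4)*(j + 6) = j^2 + 10*j + 24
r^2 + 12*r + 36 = (r + 6)^2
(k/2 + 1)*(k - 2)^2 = k^3/2 - k^2 - 2*k + 4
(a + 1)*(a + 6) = a^2 + 7*a + 6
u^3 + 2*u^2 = u^2*(u + 2)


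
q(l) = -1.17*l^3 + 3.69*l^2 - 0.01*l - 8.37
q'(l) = -3.51*l^2 + 7.38*l - 0.01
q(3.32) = -10.55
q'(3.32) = -14.20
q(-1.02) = -3.28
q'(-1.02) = -11.19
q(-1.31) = 0.61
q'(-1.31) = -15.70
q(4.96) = -60.41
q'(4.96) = -49.76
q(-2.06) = 17.54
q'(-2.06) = -30.11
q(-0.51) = -7.25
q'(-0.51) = -4.69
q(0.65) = -7.14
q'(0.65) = 3.30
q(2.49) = -3.58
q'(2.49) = -3.40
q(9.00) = -562.50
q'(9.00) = -217.90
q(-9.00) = 1143.54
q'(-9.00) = -350.74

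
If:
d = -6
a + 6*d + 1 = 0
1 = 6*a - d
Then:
No Solution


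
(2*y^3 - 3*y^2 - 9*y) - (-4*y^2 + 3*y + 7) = 2*y^3 + y^2 - 12*y - 7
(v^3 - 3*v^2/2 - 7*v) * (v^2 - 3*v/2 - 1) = v^5 - 3*v^4 - 23*v^3/4 + 12*v^2 + 7*v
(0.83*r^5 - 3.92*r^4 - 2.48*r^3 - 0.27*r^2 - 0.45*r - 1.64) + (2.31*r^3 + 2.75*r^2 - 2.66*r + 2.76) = 0.83*r^5 - 3.92*r^4 - 0.17*r^3 + 2.48*r^2 - 3.11*r + 1.12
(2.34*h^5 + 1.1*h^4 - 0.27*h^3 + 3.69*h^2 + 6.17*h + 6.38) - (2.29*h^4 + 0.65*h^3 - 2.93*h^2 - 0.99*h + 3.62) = 2.34*h^5 - 1.19*h^4 - 0.92*h^3 + 6.62*h^2 + 7.16*h + 2.76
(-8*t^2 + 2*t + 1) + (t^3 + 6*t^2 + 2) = t^3 - 2*t^2 + 2*t + 3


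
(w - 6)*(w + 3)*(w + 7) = w^3 + 4*w^2 - 39*w - 126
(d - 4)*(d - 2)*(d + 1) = d^3 - 5*d^2 + 2*d + 8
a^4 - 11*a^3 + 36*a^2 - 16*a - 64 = (a - 4)^3*(a + 1)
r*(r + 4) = r^2 + 4*r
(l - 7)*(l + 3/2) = l^2 - 11*l/2 - 21/2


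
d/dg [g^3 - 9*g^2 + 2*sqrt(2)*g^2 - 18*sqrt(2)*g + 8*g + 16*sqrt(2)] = 3*g^2 - 18*g + 4*sqrt(2)*g - 18*sqrt(2) + 8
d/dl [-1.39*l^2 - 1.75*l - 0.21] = -2.78*l - 1.75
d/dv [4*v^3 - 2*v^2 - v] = 12*v^2 - 4*v - 1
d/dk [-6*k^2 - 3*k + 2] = -12*k - 3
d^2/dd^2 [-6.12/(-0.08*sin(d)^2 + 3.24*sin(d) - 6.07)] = (-0.156672*sin(d)^4 + 4.758912*sin(d)^3 - 52.122816*sin(d)^2 - 129.87864*sin(d) + 122.54688)/(0.08*sin(d)^2 - 3.24*sin(d) + 6.07)^3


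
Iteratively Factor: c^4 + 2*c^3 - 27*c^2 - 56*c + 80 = (c + 4)*(c^3 - 2*c^2 - 19*c + 20) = (c + 4)^2*(c^2 - 6*c + 5) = (c - 5)*(c + 4)^2*(c - 1)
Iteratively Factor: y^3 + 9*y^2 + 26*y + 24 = (y + 4)*(y^2 + 5*y + 6) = (y + 2)*(y + 4)*(y + 3)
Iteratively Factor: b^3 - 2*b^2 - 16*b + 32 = (b - 4)*(b^2 + 2*b - 8) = (b - 4)*(b + 4)*(b - 2)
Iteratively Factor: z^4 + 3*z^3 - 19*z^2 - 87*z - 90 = (z + 3)*(z^3 - 19*z - 30) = (z + 3)^2*(z^2 - 3*z - 10) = (z + 2)*(z + 3)^2*(z - 5)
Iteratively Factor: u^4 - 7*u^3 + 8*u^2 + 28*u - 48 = (u - 2)*(u^3 - 5*u^2 - 2*u + 24) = (u - 2)*(u + 2)*(u^2 - 7*u + 12) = (u - 4)*(u - 2)*(u + 2)*(u - 3)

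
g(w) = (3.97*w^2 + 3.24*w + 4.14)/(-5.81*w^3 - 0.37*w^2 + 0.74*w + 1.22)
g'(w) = (7.94*w + 3.24)/(-5.81*w^3 - 0.37*w^2 + 0.74*w + 1.22) + (3.97*w^2 + 3.24*w + 4.14)*(17.43*w^2 + 0.74*w - 0.74)/(-5.81*w^3 - 0.37*w^2 + 0.74*w + 1.22)^2 = (23.0657*w^4 + 37.6488*w^3 + 76.2968*w^2 + 12.7504*w + 0.889200000000001)/(33.7561*w^6 + 4.2994*w^5 - 8.4619*w^4 - 14.724*w^3 - 0.3552*w^2 + 1.8056*w + 1.4884)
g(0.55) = 12.99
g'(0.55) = 130.85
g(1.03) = -2.46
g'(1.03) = 7.16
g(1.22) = -1.56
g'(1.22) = 3.09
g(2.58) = -0.39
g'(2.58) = 0.22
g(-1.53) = 0.42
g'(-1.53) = 0.38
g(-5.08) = 0.12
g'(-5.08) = 0.02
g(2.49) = -0.41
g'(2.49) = 0.25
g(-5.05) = 0.12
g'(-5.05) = 0.02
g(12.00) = -0.06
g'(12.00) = 0.01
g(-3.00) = 0.20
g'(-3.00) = 0.06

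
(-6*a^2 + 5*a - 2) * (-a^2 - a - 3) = 6*a^4 + a^3 + 15*a^2 - 13*a + 6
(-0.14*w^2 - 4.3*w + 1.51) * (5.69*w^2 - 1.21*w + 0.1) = -0.7966*w^4 - 24.2976*w^3 + 13.7809*w^2 - 2.2571*w + 0.151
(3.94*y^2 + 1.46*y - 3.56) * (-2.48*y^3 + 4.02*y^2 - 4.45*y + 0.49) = -9.7712*y^5 + 12.218*y^4 - 2.835*y^3 - 18.8776*y^2 + 16.5574*y - 1.7444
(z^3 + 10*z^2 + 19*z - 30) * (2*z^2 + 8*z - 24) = 2*z^5 + 28*z^4 + 94*z^3 - 148*z^2 - 696*z + 720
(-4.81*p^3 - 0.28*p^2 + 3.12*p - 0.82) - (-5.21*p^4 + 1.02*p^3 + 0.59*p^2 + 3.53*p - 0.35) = 5.21*p^4 - 5.83*p^3 - 0.87*p^2 - 0.41*p - 0.47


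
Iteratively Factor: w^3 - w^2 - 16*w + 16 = (w - 4)*(w^2 + 3*w - 4) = (w - 4)*(w + 4)*(w - 1)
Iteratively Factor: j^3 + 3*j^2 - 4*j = (j)*(j^2 + 3*j - 4) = j*(j + 4)*(j - 1)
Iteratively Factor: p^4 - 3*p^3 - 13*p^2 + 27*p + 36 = (p + 3)*(p^3 - 6*p^2 + 5*p + 12) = (p - 4)*(p + 3)*(p^2 - 2*p - 3) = (p - 4)*(p - 3)*(p + 3)*(p + 1)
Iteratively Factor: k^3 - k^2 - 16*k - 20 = (k + 2)*(k^2 - 3*k - 10) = (k + 2)^2*(k - 5)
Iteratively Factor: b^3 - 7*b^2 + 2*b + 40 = (b - 4)*(b^2 - 3*b - 10) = (b - 4)*(b + 2)*(b - 5)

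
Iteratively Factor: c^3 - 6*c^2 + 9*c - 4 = (c - 1)*(c^2 - 5*c + 4) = (c - 4)*(c - 1)*(c - 1)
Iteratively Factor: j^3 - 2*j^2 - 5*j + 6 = (j - 1)*(j^2 - j - 6) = (j - 1)*(j + 2)*(j - 3)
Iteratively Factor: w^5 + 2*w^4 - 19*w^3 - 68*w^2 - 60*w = (w + 3)*(w^4 - w^3 - 16*w^2 - 20*w) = (w + 2)*(w + 3)*(w^3 - 3*w^2 - 10*w) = (w - 5)*(w + 2)*(w + 3)*(w^2 + 2*w) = (w - 5)*(w + 2)^2*(w + 3)*(w)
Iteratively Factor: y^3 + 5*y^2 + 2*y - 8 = (y - 1)*(y^2 + 6*y + 8) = (y - 1)*(y + 4)*(y + 2)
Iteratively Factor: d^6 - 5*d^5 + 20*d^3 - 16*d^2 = (d)*(d^5 - 5*d^4 + 20*d^2 - 16*d) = d*(d + 2)*(d^4 - 7*d^3 + 14*d^2 - 8*d) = d*(d - 2)*(d + 2)*(d^3 - 5*d^2 + 4*d) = d^2*(d - 2)*(d + 2)*(d^2 - 5*d + 4) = d^2*(d - 4)*(d - 2)*(d + 2)*(d - 1)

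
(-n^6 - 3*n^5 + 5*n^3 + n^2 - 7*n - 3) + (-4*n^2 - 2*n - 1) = -n^6 - 3*n^5 + 5*n^3 - 3*n^2 - 9*n - 4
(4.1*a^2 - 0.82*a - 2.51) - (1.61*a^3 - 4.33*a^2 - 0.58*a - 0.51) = -1.61*a^3 + 8.43*a^2 - 0.24*a - 2.0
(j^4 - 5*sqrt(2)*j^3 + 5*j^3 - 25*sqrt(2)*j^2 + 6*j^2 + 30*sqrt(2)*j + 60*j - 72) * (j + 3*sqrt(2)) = j^5 - 2*sqrt(2)*j^4 + 5*j^4 - 24*j^3 - 10*sqrt(2)*j^3 - 90*j^2 + 48*sqrt(2)*j^2 + 108*j + 180*sqrt(2)*j - 216*sqrt(2)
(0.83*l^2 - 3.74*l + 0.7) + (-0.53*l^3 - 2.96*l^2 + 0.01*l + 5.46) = -0.53*l^3 - 2.13*l^2 - 3.73*l + 6.16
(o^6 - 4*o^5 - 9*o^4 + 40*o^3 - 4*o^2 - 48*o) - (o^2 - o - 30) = o^6 - 4*o^5 - 9*o^4 + 40*o^3 - 5*o^2 - 47*o + 30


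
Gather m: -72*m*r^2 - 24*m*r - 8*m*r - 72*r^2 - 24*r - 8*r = m*(-72*r^2 - 32*r) - 72*r^2 - 32*r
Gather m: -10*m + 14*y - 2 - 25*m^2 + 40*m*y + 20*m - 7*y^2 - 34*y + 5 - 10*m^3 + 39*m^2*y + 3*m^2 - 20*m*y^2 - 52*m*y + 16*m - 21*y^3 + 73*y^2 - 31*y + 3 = -10*m^3 + m^2*(39*y - 22) + m*(-20*y^2 - 12*y + 26) - 21*y^3 + 66*y^2 - 51*y + 6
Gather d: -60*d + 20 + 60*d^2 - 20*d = 60*d^2 - 80*d + 20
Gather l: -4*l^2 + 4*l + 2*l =-4*l^2 + 6*l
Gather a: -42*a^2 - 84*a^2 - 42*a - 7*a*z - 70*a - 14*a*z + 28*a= -126*a^2 + a*(-21*z - 84)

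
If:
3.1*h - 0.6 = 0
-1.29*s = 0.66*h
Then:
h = 0.19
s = -0.10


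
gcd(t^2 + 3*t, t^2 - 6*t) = t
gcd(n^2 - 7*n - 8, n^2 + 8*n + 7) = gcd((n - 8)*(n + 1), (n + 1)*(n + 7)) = n + 1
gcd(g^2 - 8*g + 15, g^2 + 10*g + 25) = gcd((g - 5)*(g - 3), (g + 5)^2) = 1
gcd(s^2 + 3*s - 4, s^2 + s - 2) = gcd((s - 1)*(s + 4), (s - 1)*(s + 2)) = s - 1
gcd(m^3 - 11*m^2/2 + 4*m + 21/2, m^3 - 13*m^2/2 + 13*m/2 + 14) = m^2 - 5*m/2 - 7/2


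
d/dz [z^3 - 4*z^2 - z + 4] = 3*z^2 - 8*z - 1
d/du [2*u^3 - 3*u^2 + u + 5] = 6*u^2 - 6*u + 1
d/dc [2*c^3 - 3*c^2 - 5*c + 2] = 6*c^2 - 6*c - 5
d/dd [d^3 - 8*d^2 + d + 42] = 3*d^2 - 16*d + 1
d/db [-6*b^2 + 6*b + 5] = 6 - 12*b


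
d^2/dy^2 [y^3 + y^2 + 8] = 6*y + 2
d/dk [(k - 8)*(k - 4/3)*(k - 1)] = 3*k^2 - 62*k/3 + 20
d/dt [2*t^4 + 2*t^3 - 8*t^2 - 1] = 2*t*(4*t^2 + 3*t - 8)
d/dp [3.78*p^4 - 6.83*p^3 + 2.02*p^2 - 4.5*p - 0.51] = 15.12*p^3 - 20.49*p^2 + 4.04*p - 4.5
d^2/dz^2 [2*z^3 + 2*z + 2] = 12*z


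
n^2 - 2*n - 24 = (n - 6)*(n + 4)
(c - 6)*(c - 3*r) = c^2 - 3*c*r - 6*c + 18*r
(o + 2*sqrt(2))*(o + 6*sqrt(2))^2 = o^3 + 14*sqrt(2)*o^2 + 120*o + 144*sqrt(2)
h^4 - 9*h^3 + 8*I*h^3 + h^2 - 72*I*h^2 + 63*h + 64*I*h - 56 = (h - 8)*(h - 1)*(h + I)*(h + 7*I)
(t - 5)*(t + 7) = t^2 + 2*t - 35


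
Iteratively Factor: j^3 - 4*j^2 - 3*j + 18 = (j - 3)*(j^2 - j - 6) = (j - 3)*(j + 2)*(j - 3)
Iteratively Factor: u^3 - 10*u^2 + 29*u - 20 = (u - 1)*(u^2 - 9*u + 20) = (u - 4)*(u - 1)*(u - 5)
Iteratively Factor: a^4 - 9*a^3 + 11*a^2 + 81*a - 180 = (a - 3)*(a^3 - 6*a^2 - 7*a + 60) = (a - 4)*(a - 3)*(a^2 - 2*a - 15) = (a - 4)*(a - 3)*(a + 3)*(a - 5)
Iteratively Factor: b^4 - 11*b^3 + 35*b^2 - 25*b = (b)*(b^3 - 11*b^2 + 35*b - 25) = b*(b - 1)*(b^2 - 10*b + 25) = b*(b - 5)*(b - 1)*(b - 5)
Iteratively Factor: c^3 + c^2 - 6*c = (c + 3)*(c^2 - 2*c) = c*(c + 3)*(c - 2)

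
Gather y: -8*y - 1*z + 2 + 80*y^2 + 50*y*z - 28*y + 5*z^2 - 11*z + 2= 80*y^2 + y*(50*z - 36) + 5*z^2 - 12*z + 4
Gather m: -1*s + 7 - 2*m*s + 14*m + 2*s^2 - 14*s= m*(14 - 2*s) + 2*s^2 - 15*s + 7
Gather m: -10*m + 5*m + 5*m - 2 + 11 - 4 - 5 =0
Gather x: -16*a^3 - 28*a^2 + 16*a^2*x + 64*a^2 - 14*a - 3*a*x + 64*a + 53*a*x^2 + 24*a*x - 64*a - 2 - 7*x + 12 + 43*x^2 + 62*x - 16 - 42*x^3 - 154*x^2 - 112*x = -16*a^3 + 36*a^2 - 14*a - 42*x^3 + x^2*(53*a - 111) + x*(16*a^2 + 21*a - 57) - 6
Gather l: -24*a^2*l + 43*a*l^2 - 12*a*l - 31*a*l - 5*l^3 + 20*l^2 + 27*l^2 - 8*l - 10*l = -5*l^3 + l^2*(43*a + 47) + l*(-24*a^2 - 43*a - 18)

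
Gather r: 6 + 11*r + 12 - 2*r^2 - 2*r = -2*r^2 + 9*r + 18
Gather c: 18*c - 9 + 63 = 18*c + 54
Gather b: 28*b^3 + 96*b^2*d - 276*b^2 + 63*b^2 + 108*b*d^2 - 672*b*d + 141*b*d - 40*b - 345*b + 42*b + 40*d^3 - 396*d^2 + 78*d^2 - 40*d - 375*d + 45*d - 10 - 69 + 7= 28*b^3 + b^2*(96*d - 213) + b*(108*d^2 - 531*d - 343) + 40*d^3 - 318*d^2 - 370*d - 72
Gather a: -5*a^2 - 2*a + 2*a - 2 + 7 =5 - 5*a^2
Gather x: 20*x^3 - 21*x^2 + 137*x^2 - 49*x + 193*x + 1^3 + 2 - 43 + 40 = 20*x^3 + 116*x^2 + 144*x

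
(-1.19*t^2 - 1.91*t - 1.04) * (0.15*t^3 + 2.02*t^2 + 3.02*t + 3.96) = -0.1785*t^5 - 2.6903*t^4 - 7.608*t^3 - 12.5814*t^2 - 10.7044*t - 4.1184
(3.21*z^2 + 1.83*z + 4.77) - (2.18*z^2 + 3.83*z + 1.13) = 1.03*z^2 - 2.0*z + 3.64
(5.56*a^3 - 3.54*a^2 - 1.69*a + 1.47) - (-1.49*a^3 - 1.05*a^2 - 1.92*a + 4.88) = 7.05*a^3 - 2.49*a^2 + 0.23*a - 3.41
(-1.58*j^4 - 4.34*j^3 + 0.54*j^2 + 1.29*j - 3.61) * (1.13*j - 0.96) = -1.7854*j^5 - 3.3874*j^4 + 4.7766*j^3 + 0.9393*j^2 - 5.3177*j + 3.4656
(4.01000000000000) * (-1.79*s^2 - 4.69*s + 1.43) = -7.1779*s^2 - 18.8069*s + 5.7343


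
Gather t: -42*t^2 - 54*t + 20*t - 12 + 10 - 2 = -42*t^2 - 34*t - 4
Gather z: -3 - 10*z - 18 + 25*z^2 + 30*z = 25*z^2 + 20*z - 21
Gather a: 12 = 12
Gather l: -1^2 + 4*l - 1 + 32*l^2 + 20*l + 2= 32*l^2 + 24*l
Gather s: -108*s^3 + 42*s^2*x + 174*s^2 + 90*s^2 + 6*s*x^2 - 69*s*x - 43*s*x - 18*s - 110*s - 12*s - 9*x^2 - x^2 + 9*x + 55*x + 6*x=-108*s^3 + s^2*(42*x + 264) + s*(6*x^2 - 112*x - 140) - 10*x^2 + 70*x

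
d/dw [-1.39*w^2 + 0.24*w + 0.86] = 0.24 - 2.78*w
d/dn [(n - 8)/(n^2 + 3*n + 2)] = (n^2 + 3*n - (n - 8)*(2*n + 3) + 2)/(n^2 + 3*n + 2)^2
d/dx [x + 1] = 1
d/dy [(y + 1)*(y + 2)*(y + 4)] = 3*y^2 + 14*y + 14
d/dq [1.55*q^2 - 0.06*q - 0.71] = 3.1*q - 0.06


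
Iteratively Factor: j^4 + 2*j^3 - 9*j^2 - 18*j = (j)*(j^3 + 2*j^2 - 9*j - 18) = j*(j + 3)*(j^2 - j - 6) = j*(j + 2)*(j + 3)*(j - 3)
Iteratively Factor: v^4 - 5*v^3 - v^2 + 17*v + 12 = (v - 4)*(v^3 - v^2 - 5*v - 3) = (v - 4)*(v + 1)*(v^2 - 2*v - 3) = (v - 4)*(v - 3)*(v + 1)*(v + 1)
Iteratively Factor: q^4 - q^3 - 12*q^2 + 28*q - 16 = (q - 2)*(q^3 + q^2 - 10*q + 8) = (q - 2)^2*(q^2 + 3*q - 4) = (q - 2)^2*(q - 1)*(q + 4)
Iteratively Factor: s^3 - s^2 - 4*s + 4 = (s - 2)*(s^2 + s - 2) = (s - 2)*(s - 1)*(s + 2)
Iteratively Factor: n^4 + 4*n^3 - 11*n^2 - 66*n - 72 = (n + 3)*(n^3 + n^2 - 14*n - 24) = (n + 2)*(n + 3)*(n^2 - n - 12) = (n - 4)*(n + 2)*(n + 3)*(n + 3)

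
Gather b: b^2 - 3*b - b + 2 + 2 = b^2 - 4*b + 4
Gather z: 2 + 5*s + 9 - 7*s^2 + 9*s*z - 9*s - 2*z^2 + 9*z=-7*s^2 - 4*s - 2*z^2 + z*(9*s + 9) + 11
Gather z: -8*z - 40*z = -48*z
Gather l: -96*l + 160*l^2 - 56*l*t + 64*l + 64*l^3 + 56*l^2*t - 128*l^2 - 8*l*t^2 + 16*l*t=64*l^3 + l^2*(56*t + 32) + l*(-8*t^2 - 40*t - 32)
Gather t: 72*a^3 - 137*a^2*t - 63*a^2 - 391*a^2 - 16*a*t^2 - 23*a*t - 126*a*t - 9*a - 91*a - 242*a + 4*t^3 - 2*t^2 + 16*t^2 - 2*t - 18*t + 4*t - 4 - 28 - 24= 72*a^3 - 454*a^2 - 342*a + 4*t^3 + t^2*(14 - 16*a) + t*(-137*a^2 - 149*a - 16) - 56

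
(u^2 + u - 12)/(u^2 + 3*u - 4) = (u - 3)/(u - 1)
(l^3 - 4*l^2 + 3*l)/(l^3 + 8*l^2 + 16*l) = (l^2 - 4*l + 3)/(l^2 + 8*l + 16)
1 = 1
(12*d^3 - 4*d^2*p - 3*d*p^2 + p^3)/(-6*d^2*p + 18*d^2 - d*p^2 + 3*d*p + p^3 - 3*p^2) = (-2*d + p)/(p - 3)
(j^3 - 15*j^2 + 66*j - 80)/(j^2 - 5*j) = j - 10 + 16/j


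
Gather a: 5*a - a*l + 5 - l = a*(5 - l) - l + 5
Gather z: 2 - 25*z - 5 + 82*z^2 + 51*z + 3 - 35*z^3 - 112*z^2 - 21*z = -35*z^3 - 30*z^2 + 5*z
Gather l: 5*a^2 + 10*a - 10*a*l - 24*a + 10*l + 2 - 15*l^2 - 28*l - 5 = 5*a^2 - 14*a - 15*l^2 + l*(-10*a - 18) - 3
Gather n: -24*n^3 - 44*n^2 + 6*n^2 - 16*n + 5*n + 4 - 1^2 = -24*n^3 - 38*n^2 - 11*n + 3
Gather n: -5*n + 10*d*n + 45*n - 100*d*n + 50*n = n*(90 - 90*d)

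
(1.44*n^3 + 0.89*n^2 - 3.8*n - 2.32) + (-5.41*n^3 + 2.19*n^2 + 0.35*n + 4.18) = -3.97*n^3 + 3.08*n^2 - 3.45*n + 1.86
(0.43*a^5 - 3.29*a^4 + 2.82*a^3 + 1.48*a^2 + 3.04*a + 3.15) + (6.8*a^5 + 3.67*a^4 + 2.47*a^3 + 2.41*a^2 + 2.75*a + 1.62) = 7.23*a^5 + 0.38*a^4 + 5.29*a^3 + 3.89*a^2 + 5.79*a + 4.77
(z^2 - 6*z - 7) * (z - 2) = z^3 - 8*z^2 + 5*z + 14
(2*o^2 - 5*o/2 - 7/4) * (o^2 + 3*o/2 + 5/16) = 2*o^4 + o^3/2 - 39*o^2/8 - 109*o/32 - 35/64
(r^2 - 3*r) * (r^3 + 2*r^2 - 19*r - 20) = r^5 - r^4 - 25*r^3 + 37*r^2 + 60*r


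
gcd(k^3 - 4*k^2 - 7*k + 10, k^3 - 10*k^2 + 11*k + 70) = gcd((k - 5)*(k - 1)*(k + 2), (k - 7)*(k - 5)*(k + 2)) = k^2 - 3*k - 10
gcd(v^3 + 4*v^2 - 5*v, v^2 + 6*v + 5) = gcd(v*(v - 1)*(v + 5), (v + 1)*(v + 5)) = v + 5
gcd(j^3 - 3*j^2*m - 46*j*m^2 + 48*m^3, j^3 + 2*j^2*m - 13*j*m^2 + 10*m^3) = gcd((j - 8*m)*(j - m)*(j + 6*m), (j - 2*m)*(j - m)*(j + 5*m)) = j - m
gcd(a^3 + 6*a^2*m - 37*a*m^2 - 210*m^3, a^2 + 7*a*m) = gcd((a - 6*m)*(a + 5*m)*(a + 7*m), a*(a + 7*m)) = a + 7*m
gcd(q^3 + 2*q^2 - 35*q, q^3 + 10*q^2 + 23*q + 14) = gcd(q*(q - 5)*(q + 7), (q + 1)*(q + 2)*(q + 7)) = q + 7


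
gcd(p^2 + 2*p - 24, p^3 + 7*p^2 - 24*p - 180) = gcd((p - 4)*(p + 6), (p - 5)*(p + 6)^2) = p + 6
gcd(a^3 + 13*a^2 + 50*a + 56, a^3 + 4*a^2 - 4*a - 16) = a^2 + 6*a + 8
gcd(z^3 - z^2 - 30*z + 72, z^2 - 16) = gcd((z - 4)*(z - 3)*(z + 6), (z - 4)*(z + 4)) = z - 4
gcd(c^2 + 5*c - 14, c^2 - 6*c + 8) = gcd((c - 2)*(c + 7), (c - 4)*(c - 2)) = c - 2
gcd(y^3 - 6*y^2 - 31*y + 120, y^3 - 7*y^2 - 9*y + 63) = y - 3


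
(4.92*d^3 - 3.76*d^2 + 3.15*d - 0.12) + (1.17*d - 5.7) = 4.92*d^3 - 3.76*d^2 + 4.32*d - 5.82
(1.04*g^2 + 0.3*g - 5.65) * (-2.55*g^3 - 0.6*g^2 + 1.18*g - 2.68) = -2.652*g^5 - 1.389*g^4 + 15.4547*g^3 + 0.9568*g^2 - 7.471*g + 15.142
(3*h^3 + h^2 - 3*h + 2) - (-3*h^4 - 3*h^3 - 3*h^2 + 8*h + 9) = 3*h^4 + 6*h^3 + 4*h^2 - 11*h - 7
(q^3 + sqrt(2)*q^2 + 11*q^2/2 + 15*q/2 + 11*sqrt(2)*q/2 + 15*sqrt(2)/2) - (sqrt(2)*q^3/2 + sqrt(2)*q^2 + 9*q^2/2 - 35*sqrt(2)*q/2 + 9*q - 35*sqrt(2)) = -sqrt(2)*q^3/2 + q^3 + q^2 - 3*q/2 + 23*sqrt(2)*q + 85*sqrt(2)/2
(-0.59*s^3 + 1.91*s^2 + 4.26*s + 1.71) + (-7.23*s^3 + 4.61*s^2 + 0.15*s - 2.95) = -7.82*s^3 + 6.52*s^2 + 4.41*s - 1.24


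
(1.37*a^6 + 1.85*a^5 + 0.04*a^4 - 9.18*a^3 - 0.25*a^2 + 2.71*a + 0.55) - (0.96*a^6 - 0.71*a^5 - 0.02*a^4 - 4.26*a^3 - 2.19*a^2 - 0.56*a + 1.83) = 0.41*a^6 + 2.56*a^5 + 0.06*a^4 - 4.92*a^3 + 1.94*a^2 + 3.27*a - 1.28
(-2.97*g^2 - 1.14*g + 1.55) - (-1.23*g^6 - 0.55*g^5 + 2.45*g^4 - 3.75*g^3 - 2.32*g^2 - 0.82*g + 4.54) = 1.23*g^6 + 0.55*g^5 - 2.45*g^4 + 3.75*g^3 - 0.65*g^2 - 0.32*g - 2.99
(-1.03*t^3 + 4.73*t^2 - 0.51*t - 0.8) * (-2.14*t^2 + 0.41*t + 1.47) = 2.2042*t^5 - 10.5445*t^4 + 1.5166*t^3 + 8.456*t^2 - 1.0777*t - 1.176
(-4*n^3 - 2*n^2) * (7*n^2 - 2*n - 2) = -28*n^5 - 6*n^4 + 12*n^3 + 4*n^2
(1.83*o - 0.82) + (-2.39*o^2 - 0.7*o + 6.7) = -2.39*o^2 + 1.13*o + 5.88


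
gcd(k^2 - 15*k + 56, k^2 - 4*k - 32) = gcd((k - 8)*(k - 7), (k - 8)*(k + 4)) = k - 8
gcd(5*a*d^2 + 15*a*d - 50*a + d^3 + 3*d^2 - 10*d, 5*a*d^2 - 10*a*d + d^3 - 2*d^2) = 5*a*d - 10*a + d^2 - 2*d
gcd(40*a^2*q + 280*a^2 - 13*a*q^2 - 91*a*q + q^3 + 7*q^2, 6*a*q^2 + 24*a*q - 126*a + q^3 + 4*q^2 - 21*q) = q + 7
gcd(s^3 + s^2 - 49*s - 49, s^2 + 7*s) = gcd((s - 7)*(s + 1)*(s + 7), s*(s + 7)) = s + 7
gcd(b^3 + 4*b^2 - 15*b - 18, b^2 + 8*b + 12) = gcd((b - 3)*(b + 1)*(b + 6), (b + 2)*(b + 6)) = b + 6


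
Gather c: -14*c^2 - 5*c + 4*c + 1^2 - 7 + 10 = -14*c^2 - c + 4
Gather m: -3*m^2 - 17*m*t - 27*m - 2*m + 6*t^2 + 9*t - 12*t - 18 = -3*m^2 + m*(-17*t - 29) + 6*t^2 - 3*t - 18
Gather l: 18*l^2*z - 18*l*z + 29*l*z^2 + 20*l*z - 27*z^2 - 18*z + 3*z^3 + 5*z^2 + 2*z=18*l^2*z + l*(29*z^2 + 2*z) + 3*z^3 - 22*z^2 - 16*z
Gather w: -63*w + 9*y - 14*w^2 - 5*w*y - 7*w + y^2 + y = -14*w^2 + w*(-5*y - 70) + y^2 + 10*y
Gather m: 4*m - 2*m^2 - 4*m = -2*m^2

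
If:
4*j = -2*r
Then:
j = -r/2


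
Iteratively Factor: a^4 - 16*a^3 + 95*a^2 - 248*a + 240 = (a - 5)*(a^3 - 11*a^2 + 40*a - 48) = (a - 5)*(a - 4)*(a^2 - 7*a + 12) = (a - 5)*(a - 4)^2*(a - 3)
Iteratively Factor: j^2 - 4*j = (j - 4)*(j)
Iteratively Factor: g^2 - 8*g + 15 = (g - 5)*(g - 3)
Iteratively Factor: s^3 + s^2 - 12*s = (s)*(s^2 + s - 12) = s*(s + 4)*(s - 3)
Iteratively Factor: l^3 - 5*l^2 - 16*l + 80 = (l - 5)*(l^2 - 16) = (l - 5)*(l + 4)*(l - 4)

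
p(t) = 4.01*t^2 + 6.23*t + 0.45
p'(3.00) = 30.29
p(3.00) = 55.23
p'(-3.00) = -17.83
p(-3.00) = 17.85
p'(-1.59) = -6.52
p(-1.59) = 0.68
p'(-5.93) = -41.33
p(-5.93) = 104.52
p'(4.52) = 42.48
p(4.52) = 110.54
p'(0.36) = 9.12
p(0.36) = 3.21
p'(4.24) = 40.23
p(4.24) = 98.96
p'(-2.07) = -10.37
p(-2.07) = 4.74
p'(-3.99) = -25.77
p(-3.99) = 39.43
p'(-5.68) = -39.32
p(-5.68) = 94.44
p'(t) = 8.02*t + 6.23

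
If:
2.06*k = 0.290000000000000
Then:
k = 0.14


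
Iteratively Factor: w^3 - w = (w - 1)*(w^2 + w) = w*(w - 1)*(w + 1)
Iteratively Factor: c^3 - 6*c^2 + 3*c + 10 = (c + 1)*(c^2 - 7*c + 10) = (c - 5)*(c + 1)*(c - 2)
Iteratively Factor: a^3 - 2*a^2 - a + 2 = (a + 1)*(a^2 - 3*a + 2) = (a - 1)*(a + 1)*(a - 2)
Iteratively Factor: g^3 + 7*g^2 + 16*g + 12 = (g + 3)*(g^2 + 4*g + 4) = (g + 2)*(g + 3)*(g + 2)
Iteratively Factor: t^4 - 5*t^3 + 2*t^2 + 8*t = (t - 4)*(t^3 - t^2 - 2*t) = (t - 4)*(t - 2)*(t^2 + t) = t*(t - 4)*(t - 2)*(t + 1)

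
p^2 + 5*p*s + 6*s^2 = (p + 2*s)*(p + 3*s)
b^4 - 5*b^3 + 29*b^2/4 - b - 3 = (b - 2)^2*(b - 3/2)*(b + 1/2)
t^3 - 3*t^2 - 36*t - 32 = (t - 8)*(t + 1)*(t + 4)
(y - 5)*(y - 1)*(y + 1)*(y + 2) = y^4 - 3*y^3 - 11*y^2 + 3*y + 10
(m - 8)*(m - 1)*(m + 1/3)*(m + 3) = m^4 - 17*m^3/3 - 21*m^2 + 53*m/3 + 8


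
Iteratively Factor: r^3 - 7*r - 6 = (r + 2)*(r^2 - 2*r - 3) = (r + 1)*(r + 2)*(r - 3)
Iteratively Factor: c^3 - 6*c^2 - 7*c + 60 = (c - 5)*(c^2 - c - 12) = (c - 5)*(c + 3)*(c - 4)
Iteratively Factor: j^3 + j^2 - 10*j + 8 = (j - 1)*(j^2 + 2*j - 8) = (j - 1)*(j + 4)*(j - 2)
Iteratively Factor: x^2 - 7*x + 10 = (x - 5)*(x - 2)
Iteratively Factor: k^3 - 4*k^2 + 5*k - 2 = (k - 1)*(k^2 - 3*k + 2) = (k - 1)^2*(k - 2)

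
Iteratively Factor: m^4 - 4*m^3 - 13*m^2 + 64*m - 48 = (m - 3)*(m^3 - m^2 - 16*m + 16) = (m - 3)*(m - 1)*(m^2 - 16) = (m - 4)*(m - 3)*(m - 1)*(m + 4)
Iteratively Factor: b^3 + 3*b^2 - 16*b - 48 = (b - 4)*(b^2 + 7*b + 12) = (b - 4)*(b + 4)*(b + 3)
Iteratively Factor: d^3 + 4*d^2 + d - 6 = (d + 3)*(d^2 + d - 2) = (d - 1)*(d + 3)*(d + 2)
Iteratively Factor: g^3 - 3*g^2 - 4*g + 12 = (g - 3)*(g^2 - 4) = (g - 3)*(g + 2)*(g - 2)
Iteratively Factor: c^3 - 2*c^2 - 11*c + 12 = (c + 3)*(c^2 - 5*c + 4) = (c - 1)*(c + 3)*(c - 4)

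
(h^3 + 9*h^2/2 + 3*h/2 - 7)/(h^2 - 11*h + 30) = (2*h^3 + 9*h^2 + 3*h - 14)/(2*(h^2 - 11*h + 30))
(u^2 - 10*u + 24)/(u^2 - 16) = (u - 6)/(u + 4)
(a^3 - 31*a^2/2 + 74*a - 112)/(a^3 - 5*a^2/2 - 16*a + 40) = (2*a^2 - 23*a + 56)/(2*a^2 + 3*a - 20)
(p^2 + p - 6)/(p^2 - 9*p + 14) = (p + 3)/(p - 7)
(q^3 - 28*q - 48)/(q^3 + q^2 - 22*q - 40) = (q - 6)/(q - 5)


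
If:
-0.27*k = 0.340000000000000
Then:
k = -1.26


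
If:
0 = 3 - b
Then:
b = 3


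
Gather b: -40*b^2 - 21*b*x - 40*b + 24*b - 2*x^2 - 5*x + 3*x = -40*b^2 + b*(-21*x - 16) - 2*x^2 - 2*x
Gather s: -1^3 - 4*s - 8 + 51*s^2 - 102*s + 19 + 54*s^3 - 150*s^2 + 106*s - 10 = 54*s^3 - 99*s^2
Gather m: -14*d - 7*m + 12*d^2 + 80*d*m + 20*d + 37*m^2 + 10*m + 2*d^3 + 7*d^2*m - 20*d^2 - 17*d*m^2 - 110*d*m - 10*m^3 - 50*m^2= 2*d^3 - 8*d^2 + 6*d - 10*m^3 + m^2*(-17*d - 13) + m*(7*d^2 - 30*d + 3)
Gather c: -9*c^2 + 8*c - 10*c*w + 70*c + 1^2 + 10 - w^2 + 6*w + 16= -9*c^2 + c*(78 - 10*w) - w^2 + 6*w + 27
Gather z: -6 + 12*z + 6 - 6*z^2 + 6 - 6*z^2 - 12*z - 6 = -12*z^2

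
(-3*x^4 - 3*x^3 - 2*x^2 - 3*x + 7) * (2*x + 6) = -6*x^5 - 24*x^4 - 22*x^3 - 18*x^2 - 4*x + 42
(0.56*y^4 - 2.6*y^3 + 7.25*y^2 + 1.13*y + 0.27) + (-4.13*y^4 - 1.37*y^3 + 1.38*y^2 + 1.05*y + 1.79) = -3.57*y^4 - 3.97*y^3 + 8.63*y^2 + 2.18*y + 2.06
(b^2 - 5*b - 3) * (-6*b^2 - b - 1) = -6*b^4 + 29*b^3 + 22*b^2 + 8*b + 3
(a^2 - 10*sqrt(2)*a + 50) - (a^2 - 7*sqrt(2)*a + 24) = -3*sqrt(2)*a + 26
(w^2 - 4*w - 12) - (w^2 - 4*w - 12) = 0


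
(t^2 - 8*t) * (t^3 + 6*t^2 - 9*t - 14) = t^5 - 2*t^4 - 57*t^3 + 58*t^2 + 112*t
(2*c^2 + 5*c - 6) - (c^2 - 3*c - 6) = c^2 + 8*c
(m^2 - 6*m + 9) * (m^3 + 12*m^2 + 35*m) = m^5 + 6*m^4 - 28*m^3 - 102*m^2 + 315*m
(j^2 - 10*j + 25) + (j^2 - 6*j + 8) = 2*j^2 - 16*j + 33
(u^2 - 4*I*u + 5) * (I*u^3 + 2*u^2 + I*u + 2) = I*u^5 + 6*u^4 - 2*I*u^3 + 16*u^2 - 3*I*u + 10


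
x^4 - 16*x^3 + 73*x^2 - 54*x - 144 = (x - 8)*(x - 6)*(x - 3)*(x + 1)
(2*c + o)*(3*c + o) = 6*c^2 + 5*c*o + o^2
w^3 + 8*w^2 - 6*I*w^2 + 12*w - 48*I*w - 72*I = (w + 2)*(w + 6)*(w - 6*I)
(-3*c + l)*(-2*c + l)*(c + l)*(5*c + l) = 30*c^4 + 11*c^3*l - 19*c^2*l^2 + c*l^3 + l^4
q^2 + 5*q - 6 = (q - 1)*(q + 6)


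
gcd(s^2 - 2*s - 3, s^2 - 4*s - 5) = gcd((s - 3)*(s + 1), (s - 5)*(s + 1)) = s + 1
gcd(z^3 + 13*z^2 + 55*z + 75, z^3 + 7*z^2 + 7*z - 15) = z^2 + 8*z + 15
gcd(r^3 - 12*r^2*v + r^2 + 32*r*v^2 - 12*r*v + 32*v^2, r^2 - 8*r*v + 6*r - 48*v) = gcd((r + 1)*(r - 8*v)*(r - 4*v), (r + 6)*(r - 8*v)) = r - 8*v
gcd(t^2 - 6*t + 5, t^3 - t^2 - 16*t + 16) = t - 1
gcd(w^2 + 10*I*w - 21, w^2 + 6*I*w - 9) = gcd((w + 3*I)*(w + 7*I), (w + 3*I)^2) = w + 3*I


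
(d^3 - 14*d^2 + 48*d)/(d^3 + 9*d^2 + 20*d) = (d^2 - 14*d + 48)/(d^2 + 9*d + 20)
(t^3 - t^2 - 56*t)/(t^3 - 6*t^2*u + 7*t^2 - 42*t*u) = (t - 8)/(t - 6*u)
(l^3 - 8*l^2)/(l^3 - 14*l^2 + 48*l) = l/(l - 6)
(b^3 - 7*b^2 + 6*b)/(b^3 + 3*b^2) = (b^2 - 7*b + 6)/(b*(b + 3))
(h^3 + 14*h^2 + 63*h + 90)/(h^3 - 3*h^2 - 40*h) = (h^2 + 9*h + 18)/(h*(h - 8))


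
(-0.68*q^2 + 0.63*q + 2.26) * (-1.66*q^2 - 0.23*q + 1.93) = 1.1288*q^4 - 0.8894*q^3 - 5.2089*q^2 + 0.6961*q + 4.3618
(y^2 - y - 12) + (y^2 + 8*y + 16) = 2*y^2 + 7*y + 4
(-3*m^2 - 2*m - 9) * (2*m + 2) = -6*m^3 - 10*m^2 - 22*m - 18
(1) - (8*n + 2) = -8*n - 1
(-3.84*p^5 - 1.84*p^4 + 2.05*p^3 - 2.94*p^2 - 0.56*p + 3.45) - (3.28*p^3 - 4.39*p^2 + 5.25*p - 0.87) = -3.84*p^5 - 1.84*p^4 - 1.23*p^3 + 1.45*p^2 - 5.81*p + 4.32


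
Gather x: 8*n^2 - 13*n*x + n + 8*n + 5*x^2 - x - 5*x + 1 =8*n^2 + 9*n + 5*x^2 + x*(-13*n - 6) + 1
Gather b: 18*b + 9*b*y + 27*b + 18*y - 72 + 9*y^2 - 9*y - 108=b*(9*y + 45) + 9*y^2 + 9*y - 180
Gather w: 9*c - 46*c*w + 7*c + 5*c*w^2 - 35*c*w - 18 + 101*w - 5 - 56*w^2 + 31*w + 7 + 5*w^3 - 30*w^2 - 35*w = 16*c + 5*w^3 + w^2*(5*c - 86) + w*(97 - 81*c) - 16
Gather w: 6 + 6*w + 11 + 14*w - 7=20*w + 10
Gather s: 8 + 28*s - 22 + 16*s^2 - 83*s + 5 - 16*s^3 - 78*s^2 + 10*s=-16*s^3 - 62*s^2 - 45*s - 9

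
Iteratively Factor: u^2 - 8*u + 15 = (u - 5)*(u - 3)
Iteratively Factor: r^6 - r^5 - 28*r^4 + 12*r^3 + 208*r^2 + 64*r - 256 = (r + 2)*(r^5 - 3*r^4 - 22*r^3 + 56*r^2 + 96*r - 128) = (r - 1)*(r + 2)*(r^4 - 2*r^3 - 24*r^2 + 32*r + 128) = (r - 1)*(r + 2)^2*(r^3 - 4*r^2 - 16*r + 64) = (r - 1)*(r + 2)^2*(r + 4)*(r^2 - 8*r + 16) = (r - 4)*(r - 1)*(r + 2)^2*(r + 4)*(r - 4)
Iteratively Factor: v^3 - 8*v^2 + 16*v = (v)*(v^2 - 8*v + 16) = v*(v - 4)*(v - 4)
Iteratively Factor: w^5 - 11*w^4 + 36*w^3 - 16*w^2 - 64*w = (w + 1)*(w^4 - 12*w^3 + 48*w^2 - 64*w) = (w - 4)*(w + 1)*(w^3 - 8*w^2 + 16*w) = (w - 4)^2*(w + 1)*(w^2 - 4*w) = (w - 4)^3*(w + 1)*(w)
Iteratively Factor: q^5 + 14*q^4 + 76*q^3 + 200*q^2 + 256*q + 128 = (q + 2)*(q^4 + 12*q^3 + 52*q^2 + 96*q + 64) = (q + 2)^2*(q^3 + 10*q^2 + 32*q + 32) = (q + 2)^3*(q^2 + 8*q + 16) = (q + 2)^3*(q + 4)*(q + 4)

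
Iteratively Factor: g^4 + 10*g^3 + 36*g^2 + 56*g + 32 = (g + 2)*(g^3 + 8*g^2 + 20*g + 16) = (g + 2)*(g + 4)*(g^2 + 4*g + 4) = (g + 2)^2*(g + 4)*(g + 2)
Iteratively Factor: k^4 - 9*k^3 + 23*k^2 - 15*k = (k - 5)*(k^3 - 4*k^2 + 3*k) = (k - 5)*(k - 3)*(k^2 - k) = (k - 5)*(k - 3)*(k - 1)*(k)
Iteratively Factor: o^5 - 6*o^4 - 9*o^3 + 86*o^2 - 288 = (o + 3)*(o^4 - 9*o^3 + 18*o^2 + 32*o - 96) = (o - 4)*(o + 3)*(o^3 - 5*o^2 - 2*o + 24) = (o - 4)^2*(o + 3)*(o^2 - o - 6) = (o - 4)^2*(o + 2)*(o + 3)*(o - 3)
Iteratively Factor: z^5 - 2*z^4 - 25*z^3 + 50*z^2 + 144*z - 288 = (z - 4)*(z^4 + 2*z^3 - 17*z^2 - 18*z + 72) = (z - 4)*(z - 2)*(z^3 + 4*z^2 - 9*z - 36) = (z - 4)*(z - 2)*(z + 3)*(z^2 + z - 12) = (z - 4)*(z - 2)*(z + 3)*(z + 4)*(z - 3)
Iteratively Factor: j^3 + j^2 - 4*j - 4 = (j - 2)*(j^2 + 3*j + 2) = (j - 2)*(j + 2)*(j + 1)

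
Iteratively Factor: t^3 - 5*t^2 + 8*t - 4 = (t - 1)*(t^2 - 4*t + 4) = (t - 2)*(t - 1)*(t - 2)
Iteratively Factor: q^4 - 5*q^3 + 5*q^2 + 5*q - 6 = (q - 3)*(q^3 - 2*q^2 - q + 2) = (q - 3)*(q - 1)*(q^2 - q - 2) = (q - 3)*(q - 2)*(q - 1)*(q + 1)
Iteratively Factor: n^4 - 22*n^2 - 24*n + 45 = (n + 3)*(n^3 - 3*n^2 - 13*n + 15) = (n + 3)^2*(n^2 - 6*n + 5) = (n - 5)*(n + 3)^2*(n - 1)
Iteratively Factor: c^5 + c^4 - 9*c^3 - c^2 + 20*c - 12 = (c - 1)*(c^4 + 2*c^3 - 7*c^2 - 8*c + 12) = (c - 1)*(c + 3)*(c^3 - c^2 - 4*c + 4) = (c - 1)^2*(c + 3)*(c^2 - 4) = (c - 1)^2*(c + 2)*(c + 3)*(c - 2)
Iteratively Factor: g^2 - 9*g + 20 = (g - 4)*(g - 5)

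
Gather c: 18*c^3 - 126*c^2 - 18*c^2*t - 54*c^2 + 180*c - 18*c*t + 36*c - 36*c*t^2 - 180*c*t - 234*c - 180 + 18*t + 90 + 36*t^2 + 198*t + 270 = 18*c^3 + c^2*(-18*t - 180) + c*(-36*t^2 - 198*t - 18) + 36*t^2 + 216*t + 180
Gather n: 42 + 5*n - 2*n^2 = -2*n^2 + 5*n + 42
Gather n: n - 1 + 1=n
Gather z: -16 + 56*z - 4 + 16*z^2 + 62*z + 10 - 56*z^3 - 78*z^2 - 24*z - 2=-56*z^3 - 62*z^2 + 94*z - 12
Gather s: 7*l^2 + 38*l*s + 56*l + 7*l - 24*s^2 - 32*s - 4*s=7*l^2 + 63*l - 24*s^2 + s*(38*l - 36)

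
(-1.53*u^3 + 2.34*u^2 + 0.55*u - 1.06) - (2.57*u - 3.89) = -1.53*u^3 + 2.34*u^2 - 2.02*u + 2.83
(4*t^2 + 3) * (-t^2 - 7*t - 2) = -4*t^4 - 28*t^3 - 11*t^2 - 21*t - 6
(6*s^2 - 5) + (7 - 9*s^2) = 2 - 3*s^2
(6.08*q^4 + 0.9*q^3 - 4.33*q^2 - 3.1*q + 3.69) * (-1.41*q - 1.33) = -8.5728*q^5 - 9.3554*q^4 + 4.9083*q^3 + 10.1299*q^2 - 1.0799*q - 4.9077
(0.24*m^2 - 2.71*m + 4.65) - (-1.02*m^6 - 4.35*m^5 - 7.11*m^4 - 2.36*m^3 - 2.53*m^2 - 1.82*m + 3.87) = 1.02*m^6 + 4.35*m^5 + 7.11*m^4 + 2.36*m^3 + 2.77*m^2 - 0.89*m + 0.78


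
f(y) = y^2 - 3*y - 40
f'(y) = 2*y - 3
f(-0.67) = -37.54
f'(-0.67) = -4.34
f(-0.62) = -37.76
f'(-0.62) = -4.24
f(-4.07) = -11.23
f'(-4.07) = -11.14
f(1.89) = -42.10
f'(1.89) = 0.78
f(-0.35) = -38.83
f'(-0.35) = -3.70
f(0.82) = -41.79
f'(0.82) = -1.36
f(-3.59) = -16.34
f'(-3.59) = -10.18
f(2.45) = -41.35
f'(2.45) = 1.90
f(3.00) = -40.00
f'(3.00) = 3.00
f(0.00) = -40.00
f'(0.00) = -3.00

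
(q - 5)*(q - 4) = q^2 - 9*q + 20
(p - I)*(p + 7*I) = p^2 + 6*I*p + 7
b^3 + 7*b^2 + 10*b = b*(b + 2)*(b + 5)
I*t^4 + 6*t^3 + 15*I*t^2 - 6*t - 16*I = (t + 1)*(t - 8*I)*(t + 2*I)*(I*t - I)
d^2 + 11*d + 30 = (d + 5)*(d + 6)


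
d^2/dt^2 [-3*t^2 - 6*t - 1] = -6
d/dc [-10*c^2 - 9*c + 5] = -20*c - 9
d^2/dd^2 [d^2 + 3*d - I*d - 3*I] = 2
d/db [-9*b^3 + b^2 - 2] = b*(2 - 27*b)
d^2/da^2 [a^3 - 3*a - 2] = 6*a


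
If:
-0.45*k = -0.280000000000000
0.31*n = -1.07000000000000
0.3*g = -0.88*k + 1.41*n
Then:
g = -18.05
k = 0.62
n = -3.45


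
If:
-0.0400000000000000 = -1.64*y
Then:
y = 0.02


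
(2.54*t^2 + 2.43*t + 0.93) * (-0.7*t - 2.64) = -1.778*t^3 - 8.4066*t^2 - 7.0662*t - 2.4552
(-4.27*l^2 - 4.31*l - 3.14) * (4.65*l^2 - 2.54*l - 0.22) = -19.8555*l^4 - 9.1957*l^3 - 2.7142*l^2 + 8.9238*l + 0.6908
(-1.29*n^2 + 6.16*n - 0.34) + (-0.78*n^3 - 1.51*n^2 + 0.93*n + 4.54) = -0.78*n^3 - 2.8*n^2 + 7.09*n + 4.2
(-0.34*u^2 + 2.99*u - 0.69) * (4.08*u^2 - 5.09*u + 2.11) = -1.3872*u^4 + 13.9298*u^3 - 18.7517*u^2 + 9.821*u - 1.4559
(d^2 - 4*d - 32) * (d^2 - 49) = d^4 - 4*d^3 - 81*d^2 + 196*d + 1568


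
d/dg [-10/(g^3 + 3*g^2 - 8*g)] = 10*(3*g^2 + 6*g - 8)/(g^2*(g^2 + 3*g - 8)^2)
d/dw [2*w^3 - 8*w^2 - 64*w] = 6*w^2 - 16*w - 64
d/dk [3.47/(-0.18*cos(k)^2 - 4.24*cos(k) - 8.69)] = -(1.2492*cos(k) + 14.7128)*sin(k)/(0.18*cos(k)^2 + 4.24*cos(k) + 8.69)^2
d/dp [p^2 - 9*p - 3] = 2*p - 9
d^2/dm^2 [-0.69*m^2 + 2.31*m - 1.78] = -1.38000000000000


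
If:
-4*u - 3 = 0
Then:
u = -3/4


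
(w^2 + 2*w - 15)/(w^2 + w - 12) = (w + 5)/(w + 4)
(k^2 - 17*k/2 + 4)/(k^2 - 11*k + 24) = (k - 1/2)/(k - 3)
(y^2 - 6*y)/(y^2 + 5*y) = (y - 6)/(y + 5)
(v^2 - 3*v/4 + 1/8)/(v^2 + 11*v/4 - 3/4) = (v - 1/2)/(v + 3)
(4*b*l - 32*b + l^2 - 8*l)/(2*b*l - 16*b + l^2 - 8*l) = (4*b + l)/(2*b + l)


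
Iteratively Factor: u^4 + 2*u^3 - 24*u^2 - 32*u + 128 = (u + 4)*(u^3 - 2*u^2 - 16*u + 32) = (u + 4)^2*(u^2 - 6*u + 8) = (u - 4)*(u + 4)^2*(u - 2)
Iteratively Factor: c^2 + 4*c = (c)*(c + 4)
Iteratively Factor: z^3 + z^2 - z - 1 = (z - 1)*(z^2 + 2*z + 1) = (z - 1)*(z + 1)*(z + 1)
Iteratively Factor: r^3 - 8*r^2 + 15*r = (r - 5)*(r^2 - 3*r) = r*(r - 5)*(r - 3)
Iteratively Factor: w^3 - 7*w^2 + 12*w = (w - 4)*(w^2 - 3*w) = (w - 4)*(w - 3)*(w)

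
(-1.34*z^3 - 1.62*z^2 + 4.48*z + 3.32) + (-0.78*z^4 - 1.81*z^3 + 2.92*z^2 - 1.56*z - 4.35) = -0.78*z^4 - 3.15*z^3 + 1.3*z^2 + 2.92*z - 1.03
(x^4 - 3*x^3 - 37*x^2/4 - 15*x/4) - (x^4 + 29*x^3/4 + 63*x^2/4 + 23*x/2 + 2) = -41*x^3/4 - 25*x^2 - 61*x/4 - 2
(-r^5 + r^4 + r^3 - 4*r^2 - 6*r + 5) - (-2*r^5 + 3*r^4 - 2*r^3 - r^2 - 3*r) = r^5 - 2*r^4 + 3*r^3 - 3*r^2 - 3*r + 5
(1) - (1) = 0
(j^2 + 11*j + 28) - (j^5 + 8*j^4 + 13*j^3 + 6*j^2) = -j^5 - 8*j^4 - 13*j^3 - 5*j^2 + 11*j + 28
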